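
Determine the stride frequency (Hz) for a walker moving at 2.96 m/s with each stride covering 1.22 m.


f = v / stride_length
f = 2.96 / 1.22
f = 2.4262


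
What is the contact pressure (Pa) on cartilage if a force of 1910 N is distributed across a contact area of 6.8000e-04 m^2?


P = F / A
P = 1910 / 6.8000e-04
P = 2.8088e+06


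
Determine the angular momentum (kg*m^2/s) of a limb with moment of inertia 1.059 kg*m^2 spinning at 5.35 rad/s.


L = I * omega
L = 1.059 * 5.35
L = 5.6656


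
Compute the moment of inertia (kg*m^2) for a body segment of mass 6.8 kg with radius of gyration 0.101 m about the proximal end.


I = m * k^2
I = 6.8 * 0.101^2
k^2 = 0.0102
I = 0.0694


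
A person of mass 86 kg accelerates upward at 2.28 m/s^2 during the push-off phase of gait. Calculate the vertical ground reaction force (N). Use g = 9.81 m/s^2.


GRF = m * (g + a)
GRF = 86 * (9.81 + 2.28)
GRF = 86 * 12.0900
GRF = 1039.7400


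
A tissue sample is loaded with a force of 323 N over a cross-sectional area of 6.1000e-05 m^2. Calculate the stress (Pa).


stress = F / A
stress = 323 / 6.1000e-05
stress = 5.2951e+06


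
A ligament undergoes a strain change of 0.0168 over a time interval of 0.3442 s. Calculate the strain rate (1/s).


strain_rate = delta_strain / delta_t
strain_rate = 0.0168 / 0.3442
strain_rate = 0.0488


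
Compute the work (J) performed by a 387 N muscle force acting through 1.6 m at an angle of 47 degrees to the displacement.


W = F * d * cos(theta)
theta = 47 deg = 0.8203 rad
cos(theta) = 0.6820
W = 387 * 1.6 * 0.6820
W = 422.2934


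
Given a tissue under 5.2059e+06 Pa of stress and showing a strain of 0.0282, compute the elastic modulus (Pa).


E = stress / strain
E = 5.2059e+06 / 0.0282
E = 1.8461e+08


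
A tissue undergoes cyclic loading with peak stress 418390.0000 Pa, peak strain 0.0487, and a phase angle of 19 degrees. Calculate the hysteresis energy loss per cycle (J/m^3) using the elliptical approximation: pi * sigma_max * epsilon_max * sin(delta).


E_loss = pi * sigma_max * epsilon_max * sin(delta)
delta = 19 deg = 0.3316 rad
sin(delta) = 0.3256
E_loss = pi * 418390.0000 * 0.0487 * 0.3256
E_loss = 20840.2079


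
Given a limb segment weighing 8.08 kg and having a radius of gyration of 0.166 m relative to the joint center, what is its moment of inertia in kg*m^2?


I = m * k^2
I = 8.08 * 0.166^2
k^2 = 0.0276
I = 0.2227


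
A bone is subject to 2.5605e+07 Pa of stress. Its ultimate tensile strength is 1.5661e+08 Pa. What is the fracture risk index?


FRI = applied / ultimate
FRI = 2.5605e+07 / 1.5661e+08
FRI = 0.1635


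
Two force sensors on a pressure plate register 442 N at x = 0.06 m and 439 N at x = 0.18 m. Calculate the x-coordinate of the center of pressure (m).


COP_x = (F1*x1 + F2*x2) / (F1 + F2)
COP_x = (442*0.06 + 439*0.18) / (442 + 439)
Numerator = 105.5400
Denominator = 881
COP_x = 0.1198


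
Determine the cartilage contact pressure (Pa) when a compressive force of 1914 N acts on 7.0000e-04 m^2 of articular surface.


P = F / A
P = 1914 / 7.0000e-04
P = 2.7343e+06


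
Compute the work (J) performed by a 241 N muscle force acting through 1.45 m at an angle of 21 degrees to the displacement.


W = F * d * cos(theta)
theta = 21 deg = 0.3665 rad
cos(theta) = 0.9336
W = 241 * 1.45 * 0.9336
W = 326.2397


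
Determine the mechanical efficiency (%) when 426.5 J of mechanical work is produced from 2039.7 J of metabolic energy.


eta = (W_mech / E_meta) * 100
eta = (426.5 / 2039.7) * 100
ratio = 0.2091
eta = 20.9099


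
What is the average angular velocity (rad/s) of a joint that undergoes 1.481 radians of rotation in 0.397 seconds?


omega = delta_theta / delta_t
omega = 1.481 / 0.397
omega = 3.7305


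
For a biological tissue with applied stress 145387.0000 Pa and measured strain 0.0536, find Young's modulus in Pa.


E = stress / strain
E = 145387.0000 / 0.0536
E = 2.7124e+06


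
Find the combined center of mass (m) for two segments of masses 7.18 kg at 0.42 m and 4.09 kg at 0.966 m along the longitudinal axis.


COM = (m1*x1 + m2*x2) / (m1 + m2)
COM = (7.18*0.42 + 4.09*0.966) / (7.18 + 4.09)
Numerator = 6.9665
Denominator = 11.2700
COM = 0.6181


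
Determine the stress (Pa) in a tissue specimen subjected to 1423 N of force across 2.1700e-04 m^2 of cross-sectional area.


stress = F / A
stress = 1423 / 2.1700e-04
stress = 6.5576e+06


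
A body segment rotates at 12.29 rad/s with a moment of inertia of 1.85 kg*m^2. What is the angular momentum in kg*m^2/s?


L = I * omega
L = 1.85 * 12.29
L = 22.7365


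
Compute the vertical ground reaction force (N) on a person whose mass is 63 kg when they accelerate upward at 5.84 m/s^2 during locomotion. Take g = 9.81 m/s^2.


GRF = m * (g + a)
GRF = 63 * (9.81 + 5.84)
GRF = 63 * 15.6500
GRF = 985.9500


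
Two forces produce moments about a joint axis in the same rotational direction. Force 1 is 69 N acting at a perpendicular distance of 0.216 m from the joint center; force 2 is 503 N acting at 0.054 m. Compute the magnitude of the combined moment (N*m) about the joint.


M = F1 * d1 + F2 * d2
M = 69 * 0.216 + 503 * 0.054
M = 14.9040 + 27.1620
M = 42.0660


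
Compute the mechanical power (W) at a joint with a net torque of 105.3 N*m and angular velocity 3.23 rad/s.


P = M * omega
P = 105.3 * 3.23
P = 340.1190


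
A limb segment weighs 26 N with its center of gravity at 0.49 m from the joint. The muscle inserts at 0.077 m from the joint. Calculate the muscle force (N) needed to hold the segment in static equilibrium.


F_muscle = W * d_load / d_muscle
F_muscle = 26 * 0.49 / 0.077
Numerator = 12.7400
F_muscle = 165.4545


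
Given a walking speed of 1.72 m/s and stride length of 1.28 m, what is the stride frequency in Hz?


f = v / stride_length
f = 1.72 / 1.28
f = 1.3438


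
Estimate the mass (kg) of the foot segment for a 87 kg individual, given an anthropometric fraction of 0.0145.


m_segment = body_mass * fraction
m_segment = 87 * 0.0145
m_segment = 1.2615


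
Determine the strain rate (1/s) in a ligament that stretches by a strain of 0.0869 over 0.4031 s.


strain_rate = delta_strain / delta_t
strain_rate = 0.0869 / 0.4031
strain_rate = 0.2156


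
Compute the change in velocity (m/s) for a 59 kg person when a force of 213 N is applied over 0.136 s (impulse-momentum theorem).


J = F * dt = 213 * 0.136 = 28.9680 N*s
delta_v = J / m
delta_v = 28.9680 / 59
delta_v = 0.4910


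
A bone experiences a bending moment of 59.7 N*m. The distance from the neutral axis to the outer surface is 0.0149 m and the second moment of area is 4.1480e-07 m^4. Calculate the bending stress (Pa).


sigma = M * c / I
sigma = 59.7 * 0.0149 / 4.1480e-07
M * c = 0.8895
sigma = 2.1445e+06


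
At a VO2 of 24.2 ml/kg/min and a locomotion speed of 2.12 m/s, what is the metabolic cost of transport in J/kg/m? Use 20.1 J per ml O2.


Power per kg = VO2 * 20.1 / 60
Power per kg = 24.2 * 20.1 / 60 = 8.1070 W/kg
Cost = power_per_kg / speed
Cost = 8.1070 / 2.12
Cost = 3.8241


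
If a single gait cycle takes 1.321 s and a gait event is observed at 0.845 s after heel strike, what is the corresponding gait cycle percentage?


pct = (event_time / cycle_time) * 100
pct = (0.845 / 1.321) * 100
ratio = 0.6397
pct = 63.9667


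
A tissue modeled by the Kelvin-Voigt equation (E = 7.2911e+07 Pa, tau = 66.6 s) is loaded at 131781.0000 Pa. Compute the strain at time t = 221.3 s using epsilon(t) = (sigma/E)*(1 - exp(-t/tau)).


epsilon(t) = (sigma/E) * (1 - exp(-t/tau))
sigma/E = 131781.0000 / 7.2911e+07 = 0.0018
exp(-t/tau) = exp(-221.3 / 66.6) = 0.0361
epsilon = 0.0018 * (1 - 0.0361)
epsilon = 0.0017


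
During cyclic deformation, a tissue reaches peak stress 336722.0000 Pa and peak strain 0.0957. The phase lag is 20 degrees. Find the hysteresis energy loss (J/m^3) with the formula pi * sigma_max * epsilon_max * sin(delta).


E_loss = pi * sigma_max * epsilon_max * sin(delta)
delta = 20 deg = 0.3491 rad
sin(delta) = 0.3420
E_loss = pi * 336722.0000 * 0.0957 * 0.3420
E_loss = 34624.6177


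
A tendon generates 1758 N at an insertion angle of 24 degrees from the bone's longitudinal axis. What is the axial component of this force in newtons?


F_eff = F_tendon * cos(theta)
theta = 24 deg = 0.4189 rad
cos(theta) = 0.9135
F_eff = 1758 * 0.9135
F_eff = 1606.0129


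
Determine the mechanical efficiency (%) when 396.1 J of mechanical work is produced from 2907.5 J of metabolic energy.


eta = (W_mech / E_meta) * 100
eta = (396.1 / 2907.5) * 100
ratio = 0.1362
eta = 13.6234


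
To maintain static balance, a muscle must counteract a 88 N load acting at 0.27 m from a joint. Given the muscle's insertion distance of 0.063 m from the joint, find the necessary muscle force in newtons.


F_muscle = W * d_load / d_muscle
F_muscle = 88 * 0.27 / 0.063
Numerator = 23.7600
F_muscle = 377.1429


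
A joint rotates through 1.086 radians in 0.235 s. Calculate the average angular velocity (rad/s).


omega = delta_theta / delta_t
omega = 1.086 / 0.235
omega = 4.6213


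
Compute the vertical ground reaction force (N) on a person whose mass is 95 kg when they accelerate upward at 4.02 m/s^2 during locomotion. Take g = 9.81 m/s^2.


GRF = m * (g + a)
GRF = 95 * (9.81 + 4.02)
GRF = 95 * 13.8300
GRF = 1313.8500


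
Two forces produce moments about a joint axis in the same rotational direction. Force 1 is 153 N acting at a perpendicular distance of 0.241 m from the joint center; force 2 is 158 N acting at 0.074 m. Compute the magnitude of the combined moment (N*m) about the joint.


M = F1 * d1 + F2 * d2
M = 153 * 0.241 + 158 * 0.074
M = 36.8730 + 11.6920
M = 48.5650


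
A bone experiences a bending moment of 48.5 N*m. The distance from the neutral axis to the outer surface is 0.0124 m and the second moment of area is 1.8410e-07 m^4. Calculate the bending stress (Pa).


sigma = M * c / I
sigma = 48.5 * 0.0124 / 1.8410e-07
M * c = 0.6014
sigma = 3.2667e+06


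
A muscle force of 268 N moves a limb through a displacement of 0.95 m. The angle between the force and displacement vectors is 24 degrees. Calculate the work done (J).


W = F * d * cos(theta)
theta = 24 deg = 0.4189 rad
cos(theta) = 0.9135
W = 268 * 0.95 * 0.9135
W = 232.5887


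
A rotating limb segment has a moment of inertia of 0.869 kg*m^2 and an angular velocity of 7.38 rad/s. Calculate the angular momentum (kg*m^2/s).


L = I * omega
L = 0.869 * 7.38
L = 6.4132


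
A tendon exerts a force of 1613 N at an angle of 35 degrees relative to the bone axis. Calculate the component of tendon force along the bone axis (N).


F_eff = F_tendon * cos(theta)
theta = 35 deg = 0.6109 rad
cos(theta) = 0.8192
F_eff = 1613 * 0.8192
F_eff = 1321.2922


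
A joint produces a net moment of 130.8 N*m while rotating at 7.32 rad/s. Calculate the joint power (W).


P = M * omega
P = 130.8 * 7.32
P = 957.4560


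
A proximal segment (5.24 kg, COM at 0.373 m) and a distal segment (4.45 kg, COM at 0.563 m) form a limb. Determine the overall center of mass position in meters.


COM = (m1*x1 + m2*x2) / (m1 + m2)
COM = (5.24*0.373 + 4.45*0.563) / (5.24 + 4.45)
Numerator = 4.4599
Denominator = 9.6900
COM = 0.4603


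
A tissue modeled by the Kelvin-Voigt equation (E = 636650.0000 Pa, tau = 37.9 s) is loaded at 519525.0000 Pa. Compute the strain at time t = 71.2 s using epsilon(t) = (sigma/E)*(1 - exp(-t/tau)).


epsilon(t) = (sigma/E) * (1 - exp(-t/tau))
sigma/E = 519525.0000 / 636650.0000 = 0.8160
exp(-t/tau) = exp(-71.2 / 37.9) = 0.1528
epsilon = 0.8160 * (1 - 0.1528)
epsilon = 0.6913


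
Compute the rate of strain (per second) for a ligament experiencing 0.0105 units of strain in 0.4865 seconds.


strain_rate = delta_strain / delta_t
strain_rate = 0.0105 / 0.4865
strain_rate = 0.0216


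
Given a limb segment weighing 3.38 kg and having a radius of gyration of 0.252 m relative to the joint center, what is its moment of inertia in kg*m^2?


I = m * k^2
I = 3.38 * 0.252^2
k^2 = 0.0635
I = 0.2146


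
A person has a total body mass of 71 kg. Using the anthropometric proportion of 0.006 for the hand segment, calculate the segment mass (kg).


m_segment = body_mass * fraction
m_segment = 71 * 0.006
m_segment = 0.4260


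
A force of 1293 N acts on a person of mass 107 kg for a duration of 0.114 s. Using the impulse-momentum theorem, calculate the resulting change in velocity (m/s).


J = F * dt = 1293 * 0.114 = 147.4020 N*s
delta_v = J / m
delta_v = 147.4020 / 107
delta_v = 1.3776


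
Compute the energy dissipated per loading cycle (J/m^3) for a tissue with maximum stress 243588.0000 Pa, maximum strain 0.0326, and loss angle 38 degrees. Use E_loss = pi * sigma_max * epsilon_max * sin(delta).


E_loss = pi * sigma_max * epsilon_max * sin(delta)
delta = 38 deg = 0.6632 rad
sin(delta) = 0.6157
E_loss = pi * 243588.0000 * 0.0326 * 0.6157
E_loss = 15359.0849


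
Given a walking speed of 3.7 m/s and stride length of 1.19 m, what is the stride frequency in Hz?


f = v / stride_length
f = 3.7 / 1.19
f = 3.1092


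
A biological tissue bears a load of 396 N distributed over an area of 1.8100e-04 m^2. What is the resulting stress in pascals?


stress = F / A
stress = 396 / 1.8100e-04
stress = 2.1878e+06


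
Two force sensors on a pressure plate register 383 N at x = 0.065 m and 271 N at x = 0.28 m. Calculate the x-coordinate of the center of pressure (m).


COP_x = (F1*x1 + F2*x2) / (F1 + F2)
COP_x = (383*0.065 + 271*0.28) / (383 + 271)
Numerator = 100.7750
Denominator = 654
COP_x = 0.1541


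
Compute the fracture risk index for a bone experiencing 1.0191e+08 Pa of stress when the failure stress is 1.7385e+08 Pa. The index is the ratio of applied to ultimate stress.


FRI = applied / ultimate
FRI = 1.0191e+08 / 1.7385e+08
FRI = 0.5862


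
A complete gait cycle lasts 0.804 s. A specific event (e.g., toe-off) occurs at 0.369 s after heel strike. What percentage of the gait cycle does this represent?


pct = (event_time / cycle_time) * 100
pct = (0.369 / 0.804) * 100
ratio = 0.4590
pct = 45.8955


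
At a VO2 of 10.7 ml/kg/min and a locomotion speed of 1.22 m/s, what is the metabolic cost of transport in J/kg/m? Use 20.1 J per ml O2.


Power per kg = VO2 * 20.1 / 60
Power per kg = 10.7 * 20.1 / 60 = 3.5845 W/kg
Cost = power_per_kg / speed
Cost = 3.5845 / 1.22
Cost = 2.9381


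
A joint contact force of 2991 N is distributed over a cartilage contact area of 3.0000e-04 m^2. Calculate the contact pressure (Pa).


P = F / A
P = 2991 / 3.0000e-04
P = 9.9700e+06


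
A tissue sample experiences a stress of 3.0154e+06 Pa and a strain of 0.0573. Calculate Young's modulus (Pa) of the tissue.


E = stress / strain
E = 3.0154e+06 / 0.0573
E = 5.2625e+07


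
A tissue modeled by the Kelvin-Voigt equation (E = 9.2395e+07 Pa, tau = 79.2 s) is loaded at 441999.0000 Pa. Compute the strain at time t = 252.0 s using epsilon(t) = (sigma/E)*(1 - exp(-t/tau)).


epsilon(t) = (sigma/E) * (1 - exp(-t/tau))
sigma/E = 441999.0000 / 9.2395e+07 = 0.0048
exp(-t/tau) = exp(-252.0 / 79.2) = 0.0415
epsilon = 0.0048 * (1 - 0.0415)
epsilon = 0.0046


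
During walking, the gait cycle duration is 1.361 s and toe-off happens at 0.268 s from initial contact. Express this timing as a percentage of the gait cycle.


pct = (event_time / cycle_time) * 100
pct = (0.268 / 1.361) * 100
ratio = 0.1969
pct = 19.6914


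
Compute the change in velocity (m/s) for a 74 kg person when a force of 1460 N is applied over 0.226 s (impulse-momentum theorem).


J = F * dt = 1460 * 0.226 = 329.9600 N*s
delta_v = J / m
delta_v = 329.9600 / 74
delta_v = 4.4589


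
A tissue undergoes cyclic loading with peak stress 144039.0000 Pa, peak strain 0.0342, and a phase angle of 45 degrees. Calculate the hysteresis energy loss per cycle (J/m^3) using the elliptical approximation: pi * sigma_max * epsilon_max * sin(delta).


E_loss = pi * sigma_max * epsilon_max * sin(delta)
delta = 45 deg = 0.7854 rad
sin(delta) = 0.7071
E_loss = pi * 144039.0000 * 0.0342 * 0.7071
E_loss = 10943.1179


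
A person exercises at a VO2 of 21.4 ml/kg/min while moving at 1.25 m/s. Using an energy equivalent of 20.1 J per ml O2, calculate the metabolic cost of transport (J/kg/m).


Power per kg = VO2 * 20.1 / 60
Power per kg = 21.4 * 20.1 / 60 = 7.1690 W/kg
Cost = power_per_kg / speed
Cost = 7.1690 / 1.25
Cost = 5.7352


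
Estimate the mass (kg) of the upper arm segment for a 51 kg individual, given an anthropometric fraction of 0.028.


m_segment = body_mass * fraction
m_segment = 51 * 0.028
m_segment = 1.4280


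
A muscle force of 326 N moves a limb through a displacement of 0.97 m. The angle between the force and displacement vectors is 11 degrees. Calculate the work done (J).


W = F * d * cos(theta)
theta = 11 deg = 0.1920 rad
cos(theta) = 0.9816
W = 326 * 0.97 * 0.9816
W = 310.4101


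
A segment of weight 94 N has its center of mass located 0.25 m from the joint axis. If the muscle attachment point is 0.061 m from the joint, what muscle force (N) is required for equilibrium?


F_muscle = W * d_load / d_muscle
F_muscle = 94 * 0.25 / 0.061
Numerator = 23.5000
F_muscle = 385.2459


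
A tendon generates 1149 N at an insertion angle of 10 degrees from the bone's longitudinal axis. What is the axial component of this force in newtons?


F_eff = F_tendon * cos(theta)
theta = 10 deg = 0.1745 rad
cos(theta) = 0.9848
F_eff = 1149 * 0.9848
F_eff = 1131.5441


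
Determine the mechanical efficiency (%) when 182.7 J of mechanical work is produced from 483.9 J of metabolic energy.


eta = (W_mech / E_meta) * 100
eta = (182.7 / 483.9) * 100
ratio = 0.3776
eta = 37.7557


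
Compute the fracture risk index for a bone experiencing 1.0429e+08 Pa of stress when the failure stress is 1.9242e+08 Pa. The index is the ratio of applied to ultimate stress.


FRI = applied / ultimate
FRI = 1.0429e+08 / 1.9242e+08
FRI = 0.5420


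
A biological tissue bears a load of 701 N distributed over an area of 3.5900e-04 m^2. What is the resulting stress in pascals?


stress = F / A
stress = 701 / 3.5900e-04
stress = 1.9526e+06


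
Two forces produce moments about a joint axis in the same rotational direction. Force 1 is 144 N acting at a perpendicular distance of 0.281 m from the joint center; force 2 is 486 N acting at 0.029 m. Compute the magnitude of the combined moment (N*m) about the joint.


M = F1 * d1 + F2 * d2
M = 144 * 0.281 + 486 * 0.029
M = 40.4640 + 14.0940
M = 54.5580


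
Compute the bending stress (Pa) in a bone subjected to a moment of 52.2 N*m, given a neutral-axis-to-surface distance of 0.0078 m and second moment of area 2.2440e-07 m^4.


sigma = M * c / I
sigma = 52.2 * 0.0078 / 2.2440e-07
M * c = 0.4072
sigma = 1.8144e+06


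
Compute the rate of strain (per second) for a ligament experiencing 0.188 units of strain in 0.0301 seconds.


strain_rate = delta_strain / delta_t
strain_rate = 0.188 / 0.0301
strain_rate = 6.2458


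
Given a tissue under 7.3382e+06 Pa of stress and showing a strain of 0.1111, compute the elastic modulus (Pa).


E = stress / strain
E = 7.3382e+06 / 0.1111
E = 6.6050e+07


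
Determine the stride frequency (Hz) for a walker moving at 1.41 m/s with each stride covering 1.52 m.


f = v / stride_length
f = 1.41 / 1.52
f = 0.9276


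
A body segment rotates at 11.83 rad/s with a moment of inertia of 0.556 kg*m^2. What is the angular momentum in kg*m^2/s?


L = I * omega
L = 0.556 * 11.83
L = 6.5775


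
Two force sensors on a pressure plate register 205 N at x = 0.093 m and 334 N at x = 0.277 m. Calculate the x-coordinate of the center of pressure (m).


COP_x = (F1*x1 + F2*x2) / (F1 + F2)
COP_x = (205*0.093 + 334*0.277) / (205 + 334)
Numerator = 111.5830
Denominator = 539
COP_x = 0.2070


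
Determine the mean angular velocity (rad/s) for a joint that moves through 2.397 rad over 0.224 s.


omega = delta_theta / delta_t
omega = 2.397 / 0.224
omega = 10.7009


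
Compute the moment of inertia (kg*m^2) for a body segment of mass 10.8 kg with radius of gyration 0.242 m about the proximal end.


I = m * k^2
I = 10.8 * 0.242^2
k^2 = 0.0586
I = 0.6325


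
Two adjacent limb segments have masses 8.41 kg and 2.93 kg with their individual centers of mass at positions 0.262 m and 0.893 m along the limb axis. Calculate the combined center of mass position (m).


COM = (m1*x1 + m2*x2) / (m1 + m2)
COM = (8.41*0.262 + 2.93*0.893) / (8.41 + 2.93)
Numerator = 4.8199
Denominator = 11.3400
COM = 0.4250


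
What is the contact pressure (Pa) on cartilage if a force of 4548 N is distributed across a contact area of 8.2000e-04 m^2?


P = F / A
P = 4548 / 8.2000e-04
P = 5.5463e+06


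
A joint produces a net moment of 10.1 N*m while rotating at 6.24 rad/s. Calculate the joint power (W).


P = M * omega
P = 10.1 * 6.24
P = 63.0240


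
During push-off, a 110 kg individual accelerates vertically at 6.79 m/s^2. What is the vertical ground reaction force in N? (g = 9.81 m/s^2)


GRF = m * (g + a)
GRF = 110 * (9.81 + 6.79)
GRF = 110 * 16.6000
GRF = 1826.0000


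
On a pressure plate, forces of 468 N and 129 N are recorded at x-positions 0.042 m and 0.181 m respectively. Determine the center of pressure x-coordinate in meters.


COP_x = (F1*x1 + F2*x2) / (F1 + F2)
COP_x = (468*0.042 + 129*0.181) / (468 + 129)
Numerator = 43.0050
Denominator = 597
COP_x = 0.0720


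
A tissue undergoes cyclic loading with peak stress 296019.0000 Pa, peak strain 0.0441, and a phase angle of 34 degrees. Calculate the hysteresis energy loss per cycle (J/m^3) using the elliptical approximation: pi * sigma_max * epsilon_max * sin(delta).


E_loss = pi * sigma_max * epsilon_max * sin(delta)
delta = 34 deg = 0.5934 rad
sin(delta) = 0.5592
E_loss = pi * 296019.0000 * 0.0441 * 0.5592
E_loss = 22933.4663


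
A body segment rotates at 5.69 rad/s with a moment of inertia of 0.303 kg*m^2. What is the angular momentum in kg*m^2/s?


L = I * omega
L = 0.303 * 5.69
L = 1.7241


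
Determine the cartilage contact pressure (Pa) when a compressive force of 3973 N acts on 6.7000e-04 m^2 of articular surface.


P = F / A
P = 3973 / 6.7000e-04
P = 5.9299e+06


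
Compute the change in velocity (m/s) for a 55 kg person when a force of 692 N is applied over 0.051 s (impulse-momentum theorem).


J = F * dt = 692 * 0.051 = 35.2920 N*s
delta_v = J / m
delta_v = 35.2920 / 55
delta_v = 0.6417


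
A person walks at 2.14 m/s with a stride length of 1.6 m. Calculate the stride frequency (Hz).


f = v / stride_length
f = 2.14 / 1.6
f = 1.3375


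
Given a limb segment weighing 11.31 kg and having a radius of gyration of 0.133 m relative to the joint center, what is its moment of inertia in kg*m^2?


I = m * k^2
I = 11.31 * 0.133^2
k^2 = 0.0177
I = 0.2001


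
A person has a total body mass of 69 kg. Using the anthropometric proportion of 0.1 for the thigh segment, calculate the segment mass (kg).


m_segment = body_mass * fraction
m_segment = 69 * 0.1
m_segment = 6.9000


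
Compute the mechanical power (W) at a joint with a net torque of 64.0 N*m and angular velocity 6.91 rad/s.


P = M * omega
P = 64.0 * 6.91
P = 442.2400


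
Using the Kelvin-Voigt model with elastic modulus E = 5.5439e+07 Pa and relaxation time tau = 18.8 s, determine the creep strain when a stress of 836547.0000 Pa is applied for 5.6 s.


epsilon(t) = (sigma/E) * (1 - exp(-t/tau))
sigma/E = 836547.0000 / 5.5439e+07 = 0.0151
exp(-t/tau) = exp(-5.6 / 18.8) = 0.7424
epsilon = 0.0151 * (1 - 0.7424)
epsilon = 0.0039


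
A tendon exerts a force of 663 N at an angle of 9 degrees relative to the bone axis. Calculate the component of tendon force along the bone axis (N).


F_eff = F_tendon * cos(theta)
theta = 9 deg = 0.1571 rad
cos(theta) = 0.9877
F_eff = 663 * 0.9877
F_eff = 654.8374


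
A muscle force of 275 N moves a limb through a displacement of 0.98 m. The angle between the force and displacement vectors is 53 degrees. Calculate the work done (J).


W = F * d * cos(theta)
theta = 53 deg = 0.9250 rad
cos(theta) = 0.6018
W = 275 * 0.98 * 0.6018
W = 162.1891


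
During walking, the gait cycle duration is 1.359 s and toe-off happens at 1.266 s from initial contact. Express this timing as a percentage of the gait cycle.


pct = (event_time / cycle_time) * 100
pct = (1.266 / 1.359) * 100
ratio = 0.9316
pct = 93.1567


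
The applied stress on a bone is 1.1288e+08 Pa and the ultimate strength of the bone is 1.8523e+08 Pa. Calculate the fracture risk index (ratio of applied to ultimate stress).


FRI = applied / ultimate
FRI = 1.1288e+08 / 1.8523e+08
FRI = 0.6094


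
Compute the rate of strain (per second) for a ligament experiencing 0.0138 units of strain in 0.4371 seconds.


strain_rate = delta_strain / delta_t
strain_rate = 0.0138 / 0.4371
strain_rate = 0.0316


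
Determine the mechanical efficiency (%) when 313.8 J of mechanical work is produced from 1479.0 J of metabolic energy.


eta = (W_mech / E_meta) * 100
eta = (313.8 / 1479.0) * 100
ratio = 0.2122
eta = 21.2170


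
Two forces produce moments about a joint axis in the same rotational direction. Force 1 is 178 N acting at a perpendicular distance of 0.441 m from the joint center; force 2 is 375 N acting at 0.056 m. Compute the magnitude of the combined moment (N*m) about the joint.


M = F1 * d1 + F2 * d2
M = 178 * 0.441 + 375 * 0.056
M = 78.4980 + 21.0000
M = 99.4980


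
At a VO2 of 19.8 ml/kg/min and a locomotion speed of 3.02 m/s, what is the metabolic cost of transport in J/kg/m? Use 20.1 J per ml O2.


Power per kg = VO2 * 20.1 / 60
Power per kg = 19.8 * 20.1 / 60 = 6.6330 W/kg
Cost = power_per_kg / speed
Cost = 6.6330 / 3.02
Cost = 2.1964


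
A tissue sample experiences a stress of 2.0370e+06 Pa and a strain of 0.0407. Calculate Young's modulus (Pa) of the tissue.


E = stress / strain
E = 2.0370e+06 / 0.0407
E = 5.0049e+07


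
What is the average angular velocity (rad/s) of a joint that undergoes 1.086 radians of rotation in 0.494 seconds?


omega = delta_theta / delta_t
omega = 1.086 / 0.494
omega = 2.1984


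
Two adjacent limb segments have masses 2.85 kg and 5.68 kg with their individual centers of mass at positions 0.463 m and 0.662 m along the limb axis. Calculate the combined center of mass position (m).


COM = (m1*x1 + m2*x2) / (m1 + m2)
COM = (2.85*0.463 + 5.68*0.662) / (2.85 + 5.68)
Numerator = 5.0797
Denominator = 8.5300
COM = 0.5955


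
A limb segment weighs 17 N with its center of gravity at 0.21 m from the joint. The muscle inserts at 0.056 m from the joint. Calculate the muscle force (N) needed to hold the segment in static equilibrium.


F_muscle = W * d_load / d_muscle
F_muscle = 17 * 0.21 / 0.056
Numerator = 3.5700
F_muscle = 63.7500


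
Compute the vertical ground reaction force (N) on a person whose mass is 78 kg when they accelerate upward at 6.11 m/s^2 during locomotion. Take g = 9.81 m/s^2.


GRF = m * (g + a)
GRF = 78 * (9.81 + 6.11)
GRF = 78 * 15.9200
GRF = 1241.7600


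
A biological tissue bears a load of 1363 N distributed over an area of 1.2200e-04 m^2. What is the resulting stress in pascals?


stress = F / A
stress = 1363 / 1.2200e-04
stress = 1.1172e+07


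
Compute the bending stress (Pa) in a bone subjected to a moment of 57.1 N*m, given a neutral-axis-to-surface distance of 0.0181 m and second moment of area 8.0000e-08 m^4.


sigma = M * c / I
sigma = 57.1 * 0.0181 / 8.0000e-08
M * c = 1.0335
sigma = 1.2919e+07


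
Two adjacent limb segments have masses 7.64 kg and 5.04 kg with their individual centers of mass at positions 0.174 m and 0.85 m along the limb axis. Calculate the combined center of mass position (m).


COM = (m1*x1 + m2*x2) / (m1 + m2)
COM = (7.64*0.174 + 5.04*0.85) / (7.64 + 5.04)
Numerator = 5.6134
Denominator = 12.6800
COM = 0.4427


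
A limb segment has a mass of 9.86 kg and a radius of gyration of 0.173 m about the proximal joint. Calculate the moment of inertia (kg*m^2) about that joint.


I = m * k^2
I = 9.86 * 0.173^2
k^2 = 0.0299
I = 0.2951


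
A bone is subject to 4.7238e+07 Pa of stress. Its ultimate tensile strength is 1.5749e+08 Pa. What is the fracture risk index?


FRI = applied / ultimate
FRI = 4.7238e+07 / 1.5749e+08
FRI = 0.2999


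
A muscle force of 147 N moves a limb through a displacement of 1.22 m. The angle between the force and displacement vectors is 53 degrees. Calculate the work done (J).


W = F * d * cos(theta)
theta = 53 deg = 0.9250 rad
cos(theta) = 0.6018
W = 147 * 1.22 * 0.6018
W = 107.9295


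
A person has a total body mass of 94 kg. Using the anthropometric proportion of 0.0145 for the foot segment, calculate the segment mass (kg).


m_segment = body_mass * fraction
m_segment = 94 * 0.0145
m_segment = 1.3630


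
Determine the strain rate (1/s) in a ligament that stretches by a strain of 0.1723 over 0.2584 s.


strain_rate = delta_strain / delta_t
strain_rate = 0.1723 / 0.2584
strain_rate = 0.6668


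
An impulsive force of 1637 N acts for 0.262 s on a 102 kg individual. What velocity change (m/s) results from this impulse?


J = F * dt = 1637 * 0.262 = 428.8940 N*s
delta_v = J / m
delta_v = 428.8940 / 102
delta_v = 4.2048


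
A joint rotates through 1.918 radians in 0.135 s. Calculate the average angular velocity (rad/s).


omega = delta_theta / delta_t
omega = 1.918 / 0.135
omega = 14.2074


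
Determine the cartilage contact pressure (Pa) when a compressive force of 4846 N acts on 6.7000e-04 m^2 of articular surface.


P = F / A
P = 4846 / 6.7000e-04
P = 7.2328e+06


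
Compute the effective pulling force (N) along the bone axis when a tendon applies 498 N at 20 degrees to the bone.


F_eff = F_tendon * cos(theta)
theta = 20 deg = 0.3491 rad
cos(theta) = 0.9397
F_eff = 498 * 0.9397
F_eff = 467.9669


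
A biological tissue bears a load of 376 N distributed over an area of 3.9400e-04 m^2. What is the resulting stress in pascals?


stress = F / A
stress = 376 / 3.9400e-04
stress = 954314.7208


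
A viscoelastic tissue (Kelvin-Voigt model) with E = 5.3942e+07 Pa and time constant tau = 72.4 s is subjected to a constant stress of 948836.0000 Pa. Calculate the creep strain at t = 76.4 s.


epsilon(t) = (sigma/E) * (1 - exp(-t/tau))
sigma/E = 948836.0000 / 5.3942e+07 = 0.0176
exp(-t/tau) = exp(-76.4 / 72.4) = 0.3481
epsilon = 0.0176 * (1 - 0.3481)
epsilon = 0.0115


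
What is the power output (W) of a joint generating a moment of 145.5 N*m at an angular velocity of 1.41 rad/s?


P = M * omega
P = 145.5 * 1.41
P = 205.1550


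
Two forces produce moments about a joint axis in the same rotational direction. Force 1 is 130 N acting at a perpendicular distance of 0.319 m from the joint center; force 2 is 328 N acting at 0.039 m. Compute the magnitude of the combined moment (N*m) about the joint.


M = F1 * d1 + F2 * d2
M = 130 * 0.319 + 328 * 0.039
M = 41.4700 + 12.7920
M = 54.2620


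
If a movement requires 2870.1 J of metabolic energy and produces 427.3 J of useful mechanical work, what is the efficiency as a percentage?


eta = (W_mech / E_meta) * 100
eta = (427.3 / 2870.1) * 100
ratio = 0.1489
eta = 14.8880


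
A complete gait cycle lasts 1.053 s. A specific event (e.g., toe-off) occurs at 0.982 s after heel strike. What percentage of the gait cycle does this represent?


pct = (event_time / cycle_time) * 100
pct = (0.982 / 1.053) * 100
ratio = 0.9326
pct = 93.2574


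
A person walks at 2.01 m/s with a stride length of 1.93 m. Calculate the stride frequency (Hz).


f = v / stride_length
f = 2.01 / 1.93
f = 1.0415


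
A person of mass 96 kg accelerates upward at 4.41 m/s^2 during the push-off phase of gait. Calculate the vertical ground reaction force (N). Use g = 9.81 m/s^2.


GRF = m * (g + a)
GRF = 96 * (9.81 + 4.41)
GRF = 96 * 14.2200
GRF = 1365.1200


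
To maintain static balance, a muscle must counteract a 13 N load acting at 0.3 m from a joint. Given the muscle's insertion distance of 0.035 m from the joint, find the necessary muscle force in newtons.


F_muscle = W * d_load / d_muscle
F_muscle = 13 * 0.3 / 0.035
Numerator = 3.9000
F_muscle = 111.4286


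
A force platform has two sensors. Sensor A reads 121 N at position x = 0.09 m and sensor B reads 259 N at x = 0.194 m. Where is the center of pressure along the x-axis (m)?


COP_x = (F1*x1 + F2*x2) / (F1 + F2)
COP_x = (121*0.09 + 259*0.194) / (121 + 259)
Numerator = 61.1360
Denominator = 380
COP_x = 0.1609


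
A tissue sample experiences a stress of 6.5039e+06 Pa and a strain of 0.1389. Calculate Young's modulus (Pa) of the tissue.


E = stress / strain
E = 6.5039e+06 / 0.1389
E = 4.6824e+07


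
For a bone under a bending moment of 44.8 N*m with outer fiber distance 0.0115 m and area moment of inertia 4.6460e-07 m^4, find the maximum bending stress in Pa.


sigma = M * c / I
sigma = 44.8 * 0.0115 / 4.6460e-07
M * c = 0.5152
sigma = 1.1089e+06


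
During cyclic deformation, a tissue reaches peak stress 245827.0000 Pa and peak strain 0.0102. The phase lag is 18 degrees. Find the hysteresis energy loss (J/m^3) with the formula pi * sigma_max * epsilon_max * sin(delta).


E_loss = pi * sigma_max * epsilon_max * sin(delta)
delta = 18 deg = 0.3142 rad
sin(delta) = 0.3090
E_loss = pi * 245827.0000 * 0.0102 * 0.3090
E_loss = 2434.2321


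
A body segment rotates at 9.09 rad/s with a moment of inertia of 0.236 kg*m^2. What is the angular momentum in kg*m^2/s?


L = I * omega
L = 0.236 * 9.09
L = 2.1452


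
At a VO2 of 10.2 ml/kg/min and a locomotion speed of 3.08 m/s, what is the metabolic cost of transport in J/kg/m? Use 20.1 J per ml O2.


Power per kg = VO2 * 20.1 / 60
Power per kg = 10.2 * 20.1 / 60 = 3.4170 W/kg
Cost = power_per_kg / speed
Cost = 3.4170 / 3.08
Cost = 1.1094


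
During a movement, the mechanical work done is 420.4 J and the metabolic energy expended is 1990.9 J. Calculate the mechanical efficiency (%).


eta = (W_mech / E_meta) * 100
eta = (420.4 / 1990.9) * 100
ratio = 0.2112
eta = 21.1161


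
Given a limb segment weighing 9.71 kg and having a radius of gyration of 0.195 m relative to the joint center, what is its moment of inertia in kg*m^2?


I = m * k^2
I = 9.71 * 0.195^2
k^2 = 0.0380
I = 0.3692


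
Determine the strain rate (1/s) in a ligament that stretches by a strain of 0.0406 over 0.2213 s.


strain_rate = delta_strain / delta_t
strain_rate = 0.0406 / 0.2213
strain_rate = 0.1835


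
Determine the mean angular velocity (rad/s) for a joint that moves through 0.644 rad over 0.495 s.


omega = delta_theta / delta_t
omega = 0.644 / 0.495
omega = 1.3010


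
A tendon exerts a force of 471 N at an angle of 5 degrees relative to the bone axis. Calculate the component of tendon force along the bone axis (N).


F_eff = F_tendon * cos(theta)
theta = 5 deg = 0.0873 rad
cos(theta) = 0.9962
F_eff = 471 * 0.9962
F_eff = 469.2077


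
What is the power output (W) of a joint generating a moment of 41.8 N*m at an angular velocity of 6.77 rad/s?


P = M * omega
P = 41.8 * 6.77
P = 282.9860


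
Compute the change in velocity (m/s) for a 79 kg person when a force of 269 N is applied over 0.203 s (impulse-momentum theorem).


J = F * dt = 269 * 0.203 = 54.6070 N*s
delta_v = J / m
delta_v = 54.6070 / 79
delta_v = 0.6912


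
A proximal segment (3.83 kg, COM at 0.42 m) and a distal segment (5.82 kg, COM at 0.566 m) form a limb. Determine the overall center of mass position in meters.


COM = (m1*x1 + m2*x2) / (m1 + m2)
COM = (3.83*0.42 + 5.82*0.566) / (3.83 + 5.82)
Numerator = 4.9027
Denominator = 9.6500
COM = 0.5081


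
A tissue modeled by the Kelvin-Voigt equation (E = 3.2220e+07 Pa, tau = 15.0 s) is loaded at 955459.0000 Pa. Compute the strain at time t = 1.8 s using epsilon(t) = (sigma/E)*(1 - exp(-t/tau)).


epsilon(t) = (sigma/E) * (1 - exp(-t/tau))
sigma/E = 955459.0000 / 3.2220e+07 = 0.0297
exp(-t/tau) = exp(-1.8 / 15.0) = 0.8869
epsilon = 0.0297 * (1 - 0.8869)
epsilon = 0.0034


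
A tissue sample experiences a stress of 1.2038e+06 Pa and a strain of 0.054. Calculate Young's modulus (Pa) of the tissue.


E = stress / strain
E = 1.2038e+06 / 0.054
E = 2.2293e+07


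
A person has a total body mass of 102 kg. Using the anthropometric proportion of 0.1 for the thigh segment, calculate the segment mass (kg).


m_segment = body_mass * fraction
m_segment = 102 * 0.1
m_segment = 10.2000


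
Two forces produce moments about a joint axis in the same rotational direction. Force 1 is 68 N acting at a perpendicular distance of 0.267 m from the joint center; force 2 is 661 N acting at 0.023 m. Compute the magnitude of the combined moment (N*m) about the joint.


M = F1 * d1 + F2 * d2
M = 68 * 0.267 + 661 * 0.023
M = 18.1560 + 15.2030
M = 33.3590


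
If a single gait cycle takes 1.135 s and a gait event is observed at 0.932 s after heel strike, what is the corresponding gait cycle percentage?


pct = (event_time / cycle_time) * 100
pct = (0.932 / 1.135) * 100
ratio = 0.8211
pct = 82.1145


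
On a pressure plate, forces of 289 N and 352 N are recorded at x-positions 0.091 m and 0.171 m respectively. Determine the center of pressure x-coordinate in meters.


COP_x = (F1*x1 + F2*x2) / (F1 + F2)
COP_x = (289*0.091 + 352*0.171) / (289 + 352)
Numerator = 86.4910
Denominator = 641
COP_x = 0.1349


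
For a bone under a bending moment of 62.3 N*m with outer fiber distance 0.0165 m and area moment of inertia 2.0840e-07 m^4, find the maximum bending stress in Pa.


sigma = M * c / I
sigma = 62.3 * 0.0165 / 2.0840e-07
M * c = 1.0279
sigma = 4.9326e+06


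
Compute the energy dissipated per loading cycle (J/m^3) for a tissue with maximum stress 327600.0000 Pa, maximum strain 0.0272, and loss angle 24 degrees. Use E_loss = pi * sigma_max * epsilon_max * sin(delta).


E_loss = pi * sigma_max * epsilon_max * sin(delta)
delta = 24 deg = 0.4189 rad
sin(delta) = 0.4067
E_loss = pi * 327600.0000 * 0.0272 * 0.4067
E_loss = 11386.1256


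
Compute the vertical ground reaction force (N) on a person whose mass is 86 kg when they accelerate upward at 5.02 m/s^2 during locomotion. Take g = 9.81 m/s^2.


GRF = m * (g + a)
GRF = 86 * (9.81 + 5.02)
GRF = 86 * 14.8300
GRF = 1275.3800


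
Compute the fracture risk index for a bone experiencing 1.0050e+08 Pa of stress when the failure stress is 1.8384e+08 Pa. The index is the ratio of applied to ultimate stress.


FRI = applied / ultimate
FRI = 1.0050e+08 / 1.8384e+08
FRI = 0.5467


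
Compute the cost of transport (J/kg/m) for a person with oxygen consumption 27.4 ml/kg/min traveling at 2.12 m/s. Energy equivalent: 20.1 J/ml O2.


Power per kg = VO2 * 20.1 / 60
Power per kg = 27.4 * 20.1 / 60 = 9.1790 W/kg
Cost = power_per_kg / speed
Cost = 9.1790 / 2.12
Cost = 4.3297


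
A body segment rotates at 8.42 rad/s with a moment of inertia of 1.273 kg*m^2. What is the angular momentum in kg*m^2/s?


L = I * omega
L = 1.273 * 8.42
L = 10.7187


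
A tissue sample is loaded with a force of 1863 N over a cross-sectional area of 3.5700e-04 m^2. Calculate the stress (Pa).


stress = F / A
stress = 1863 / 3.5700e-04
stress = 5.2185e+06


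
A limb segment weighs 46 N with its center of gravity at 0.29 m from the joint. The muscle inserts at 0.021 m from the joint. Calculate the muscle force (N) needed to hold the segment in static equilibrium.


F_muscle = W * d_load / d_muscle
F_muscle = 46 * 0.29 / 0.021
Numerator = 13.3400
F_muscle = 635.2381


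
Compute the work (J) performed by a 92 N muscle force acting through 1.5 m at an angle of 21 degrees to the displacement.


W = F * d * cos(theta)
theta = 21 deg = 0.3665 rad
cos(theta) = 0.9336
W = 92 * 1.5 * 0.9336
W = 128.8341
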